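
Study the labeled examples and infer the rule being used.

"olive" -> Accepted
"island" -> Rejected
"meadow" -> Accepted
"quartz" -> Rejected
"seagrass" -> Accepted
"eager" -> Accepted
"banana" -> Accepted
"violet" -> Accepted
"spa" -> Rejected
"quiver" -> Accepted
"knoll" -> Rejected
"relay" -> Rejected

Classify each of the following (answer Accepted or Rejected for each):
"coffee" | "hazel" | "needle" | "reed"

The simplest hypothesis consistent with all the labels is: has ≥ 3 vowels.
"coffee": 3 vowels, fits → Accepted. "hazel": 2 vowels, lacks this property → Rejected. "needle": 3 vowels, fits → Accepted. "reed": 2 vowels, lacks this property → Rejected.

Accepted, Rejected, Accepted, Rejected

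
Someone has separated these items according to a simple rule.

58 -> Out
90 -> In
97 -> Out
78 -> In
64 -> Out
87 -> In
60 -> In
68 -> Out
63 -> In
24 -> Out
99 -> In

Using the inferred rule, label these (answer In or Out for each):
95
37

Out, Out

One predicate separates the groups cleanly: multiple of 3 AND at least 58.
95 → 95 = 3·31 + 2, 95 ≥ 58 → Out. 37 → 37 = 3·12 + 1, 37 < 58 → Out.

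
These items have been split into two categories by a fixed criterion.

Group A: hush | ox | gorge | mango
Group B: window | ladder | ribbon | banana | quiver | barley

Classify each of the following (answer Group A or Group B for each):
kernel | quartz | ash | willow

Group B, Group B, Group A, Group B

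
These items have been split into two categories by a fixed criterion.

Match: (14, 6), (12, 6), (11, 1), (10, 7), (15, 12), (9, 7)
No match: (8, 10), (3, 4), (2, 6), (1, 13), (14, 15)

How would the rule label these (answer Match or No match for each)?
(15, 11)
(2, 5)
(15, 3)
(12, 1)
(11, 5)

Match, No match, Match, Match, Match

The distinguishing property — first > second — holds for all the 'Match' cases and none of the 'No match' cases.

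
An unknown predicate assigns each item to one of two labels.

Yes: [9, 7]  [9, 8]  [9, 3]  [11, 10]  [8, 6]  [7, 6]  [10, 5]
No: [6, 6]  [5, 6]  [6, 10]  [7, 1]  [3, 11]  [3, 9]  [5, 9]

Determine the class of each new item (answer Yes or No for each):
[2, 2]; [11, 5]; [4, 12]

No, Yes, No

The rule appears to be: first > second AND sum ≥ 11.
No: [2, 2], since 2 = 2, 2+2 = 4.
Yes: [11, 5], since 11 > 5, 11+5 = 16.
No: [4, 12], since 4 < 12, 4+12 = 16.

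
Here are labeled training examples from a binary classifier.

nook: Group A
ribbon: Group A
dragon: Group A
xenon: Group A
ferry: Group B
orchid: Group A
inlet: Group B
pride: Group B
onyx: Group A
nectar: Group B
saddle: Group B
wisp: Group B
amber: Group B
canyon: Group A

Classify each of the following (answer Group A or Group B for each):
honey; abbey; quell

Group A, Group B, Group B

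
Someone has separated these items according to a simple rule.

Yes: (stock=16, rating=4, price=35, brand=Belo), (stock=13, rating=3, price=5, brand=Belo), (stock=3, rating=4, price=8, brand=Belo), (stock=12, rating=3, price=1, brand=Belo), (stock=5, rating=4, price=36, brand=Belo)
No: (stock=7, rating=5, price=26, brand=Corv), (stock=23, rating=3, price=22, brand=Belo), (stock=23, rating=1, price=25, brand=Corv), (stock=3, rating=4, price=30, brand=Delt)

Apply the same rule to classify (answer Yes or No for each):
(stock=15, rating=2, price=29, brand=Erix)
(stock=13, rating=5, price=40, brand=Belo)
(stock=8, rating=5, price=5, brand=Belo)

One predicate separates the groups cleanly: brand is Belo AND stock ≤ 16.
(stock=15, rating=2, price=29, brand=Erix): No (brand is Erix, stock = 15). (stock=13, rating=5, price=40, brand=Belo): Yes (brand is Belo, stock = 13). (stock=8, rating=5, price=5, brand=Belo): Yes (brand is Belo, stock = 8).

No, Yes, Yes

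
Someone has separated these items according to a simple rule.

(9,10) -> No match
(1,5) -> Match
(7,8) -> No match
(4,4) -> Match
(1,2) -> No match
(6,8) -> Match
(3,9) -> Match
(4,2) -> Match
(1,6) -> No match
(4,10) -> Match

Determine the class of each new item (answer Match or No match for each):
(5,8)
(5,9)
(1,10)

No match, Match, No match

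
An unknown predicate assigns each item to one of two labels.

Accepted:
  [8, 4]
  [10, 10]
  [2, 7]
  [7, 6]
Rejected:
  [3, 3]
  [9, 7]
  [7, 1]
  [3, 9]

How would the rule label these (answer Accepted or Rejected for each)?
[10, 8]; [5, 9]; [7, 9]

Accepted, Rejected, Rejected

'Accepted' ⟺ product is even.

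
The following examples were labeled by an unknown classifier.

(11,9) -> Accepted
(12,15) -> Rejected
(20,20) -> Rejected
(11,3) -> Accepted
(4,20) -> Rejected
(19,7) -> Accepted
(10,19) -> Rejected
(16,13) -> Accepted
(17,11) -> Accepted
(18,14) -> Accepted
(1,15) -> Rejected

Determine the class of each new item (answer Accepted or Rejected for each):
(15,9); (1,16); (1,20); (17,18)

Accepted, Rejected, Rejected, Rejected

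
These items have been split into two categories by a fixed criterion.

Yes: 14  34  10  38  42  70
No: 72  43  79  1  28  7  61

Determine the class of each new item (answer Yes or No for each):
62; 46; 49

Comparing the two groups points to one rule — ≡ 2 (mod 4).
62 — 62 mod 4 = 2, hence Yes.
46 — 46 mod 4 = 2, hence Yes.
49 — 49 mod 4 = 1, hence No.

Yes, Yes, No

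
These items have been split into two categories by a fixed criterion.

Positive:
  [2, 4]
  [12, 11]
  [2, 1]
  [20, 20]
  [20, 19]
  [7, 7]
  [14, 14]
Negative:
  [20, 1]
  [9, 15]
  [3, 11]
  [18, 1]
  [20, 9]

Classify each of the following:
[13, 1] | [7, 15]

Negative, Negative

All 'Positive' examples share one property — |first − second| ≤ 2 — and every 'Negative' example lacks it.
[13, 1] → |13−1| = 12 → Negative. [7, 15] → |7−15| = 8 → Negative.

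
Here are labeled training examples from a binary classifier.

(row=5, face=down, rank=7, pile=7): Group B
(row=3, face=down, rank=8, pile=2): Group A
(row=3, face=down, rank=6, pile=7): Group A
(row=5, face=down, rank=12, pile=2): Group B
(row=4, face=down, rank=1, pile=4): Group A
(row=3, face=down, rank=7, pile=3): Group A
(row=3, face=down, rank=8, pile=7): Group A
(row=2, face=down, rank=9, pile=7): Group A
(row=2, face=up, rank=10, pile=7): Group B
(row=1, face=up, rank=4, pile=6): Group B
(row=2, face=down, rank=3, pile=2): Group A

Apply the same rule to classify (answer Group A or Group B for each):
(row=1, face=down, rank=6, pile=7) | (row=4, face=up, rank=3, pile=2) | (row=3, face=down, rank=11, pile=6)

Group A, Group B, Group A

The distinguishing property — face is down AND row ≤ 4 — holds for all the 'Group A' cases and none of the 'Group B' cases.
(row=1, face=down, rank=6, pile=7): face is down, row = 1, matches → Group A. (row=4, face=up, rank=3, pile=2): face is up, row = 4, doesn't match → Group B. (row=3, face=down, rank=11, pile=6): face is down, row = 3, matches → Group A.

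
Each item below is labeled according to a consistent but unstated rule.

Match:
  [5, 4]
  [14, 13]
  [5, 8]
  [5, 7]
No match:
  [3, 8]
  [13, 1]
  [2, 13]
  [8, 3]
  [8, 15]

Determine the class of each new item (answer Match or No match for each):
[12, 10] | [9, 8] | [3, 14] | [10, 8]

Match, Match, No match, Match

All 'Match' examples share one property — |first − second| ≤ 3 — and every 'No match' example lacks it.
[12, 10]: |12−10| = 2, meets the rule → Match.
[9, 8]: |9−8| = 1, meets the rule → Match.
[3, 14]: |3−14| = 11, fails the rule → No match.
[10, 8]: |10−8| = 2, meets the rule → Match.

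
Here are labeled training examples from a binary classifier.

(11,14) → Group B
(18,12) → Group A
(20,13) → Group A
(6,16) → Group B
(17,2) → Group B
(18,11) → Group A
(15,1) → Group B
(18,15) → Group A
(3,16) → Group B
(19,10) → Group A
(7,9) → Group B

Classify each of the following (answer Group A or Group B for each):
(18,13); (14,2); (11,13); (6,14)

The common property of the 'Group A' items is: sum ≥ 29. No 'Group B' item has it.

Group A, Group B, Group B, Group B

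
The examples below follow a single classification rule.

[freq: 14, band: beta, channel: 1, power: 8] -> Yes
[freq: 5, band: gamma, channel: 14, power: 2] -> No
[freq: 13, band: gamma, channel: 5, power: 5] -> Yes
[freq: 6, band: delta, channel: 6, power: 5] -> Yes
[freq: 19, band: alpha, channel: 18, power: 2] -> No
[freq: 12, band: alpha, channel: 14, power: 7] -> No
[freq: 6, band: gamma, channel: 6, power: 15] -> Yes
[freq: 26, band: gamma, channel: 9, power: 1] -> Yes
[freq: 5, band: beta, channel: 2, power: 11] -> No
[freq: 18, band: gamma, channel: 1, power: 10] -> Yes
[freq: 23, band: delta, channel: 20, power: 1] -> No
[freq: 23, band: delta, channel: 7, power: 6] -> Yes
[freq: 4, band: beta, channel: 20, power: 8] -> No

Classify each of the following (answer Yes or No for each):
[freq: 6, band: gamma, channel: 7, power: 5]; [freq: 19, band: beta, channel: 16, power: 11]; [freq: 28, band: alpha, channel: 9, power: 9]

Yes, No, Yes

All 'Yes' examples share one property — freq ≥ 6 AND channel ≤ 9 — and every 'No' example lacks it.
[freq: 6, band: gamma, channel: 7, power: 5]: Yes (freq = 6, channel = 7).
[freq: 19, band: beta, channel: 16, power: 11]: No (freq = 19, channel = 16).
[freq: 28, band: alpha, channel: 9, power: 9]: Yes (freq = 28, channel = 9).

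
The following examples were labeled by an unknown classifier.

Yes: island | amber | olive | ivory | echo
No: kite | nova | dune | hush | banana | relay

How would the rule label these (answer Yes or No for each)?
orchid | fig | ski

Yes, No, No

The common property of the 'Yes' items is: starts with a vowel. No 'No' item has it.
orchid → starts with 'o' → Yes.
fig → starts with 'f' → No.
ski → starts with 's' → No.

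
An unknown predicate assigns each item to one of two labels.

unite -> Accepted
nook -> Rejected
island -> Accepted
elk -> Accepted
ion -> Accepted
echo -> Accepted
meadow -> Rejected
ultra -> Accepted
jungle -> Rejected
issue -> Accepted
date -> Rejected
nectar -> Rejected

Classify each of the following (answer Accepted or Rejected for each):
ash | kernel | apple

Accepted, Rejected, Accepted

Rule: starts with a vowel. This holds for each 'Accepted' example and fails for each 'Rejected' one.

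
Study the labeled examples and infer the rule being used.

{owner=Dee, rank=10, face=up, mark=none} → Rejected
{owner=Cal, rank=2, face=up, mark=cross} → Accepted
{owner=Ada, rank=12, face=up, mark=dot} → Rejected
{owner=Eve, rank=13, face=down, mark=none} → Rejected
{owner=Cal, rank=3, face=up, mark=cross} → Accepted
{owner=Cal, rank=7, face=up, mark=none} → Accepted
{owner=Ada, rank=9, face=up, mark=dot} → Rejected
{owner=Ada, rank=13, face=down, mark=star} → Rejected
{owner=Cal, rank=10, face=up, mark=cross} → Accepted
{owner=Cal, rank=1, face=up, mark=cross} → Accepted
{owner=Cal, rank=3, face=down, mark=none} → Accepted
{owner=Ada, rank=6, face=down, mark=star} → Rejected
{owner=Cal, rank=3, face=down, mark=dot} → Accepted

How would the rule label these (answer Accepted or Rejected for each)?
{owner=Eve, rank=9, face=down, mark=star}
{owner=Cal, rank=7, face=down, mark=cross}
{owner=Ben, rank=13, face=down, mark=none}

Rejected, Accepted, Rejected

Every 'Accepted' example satisfies: owner is Cal. None of the 'Rejected' examples do.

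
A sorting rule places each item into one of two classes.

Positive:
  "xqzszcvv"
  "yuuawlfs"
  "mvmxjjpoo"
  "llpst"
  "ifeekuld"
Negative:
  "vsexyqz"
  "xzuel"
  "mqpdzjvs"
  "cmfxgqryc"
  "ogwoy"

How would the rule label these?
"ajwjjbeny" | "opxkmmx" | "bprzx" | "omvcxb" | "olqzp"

All 'Positive' examples share one property — has a double letter — and every 'Negative' example lacks it.
"ajwjjbeny": 'jj' doubled — meets the rule, so Positive. "opxkmmx": 'mm' doubled — meets the rule, so Positive. "bprzx": no doubled letter — lacks this property, so Negative. "omvcxb": no doubled letter — lacks this property, so Negative. "olqzp": no doubled letter — lacks this property, so Negative.

Positive, Positive, Negative, Negative, Negative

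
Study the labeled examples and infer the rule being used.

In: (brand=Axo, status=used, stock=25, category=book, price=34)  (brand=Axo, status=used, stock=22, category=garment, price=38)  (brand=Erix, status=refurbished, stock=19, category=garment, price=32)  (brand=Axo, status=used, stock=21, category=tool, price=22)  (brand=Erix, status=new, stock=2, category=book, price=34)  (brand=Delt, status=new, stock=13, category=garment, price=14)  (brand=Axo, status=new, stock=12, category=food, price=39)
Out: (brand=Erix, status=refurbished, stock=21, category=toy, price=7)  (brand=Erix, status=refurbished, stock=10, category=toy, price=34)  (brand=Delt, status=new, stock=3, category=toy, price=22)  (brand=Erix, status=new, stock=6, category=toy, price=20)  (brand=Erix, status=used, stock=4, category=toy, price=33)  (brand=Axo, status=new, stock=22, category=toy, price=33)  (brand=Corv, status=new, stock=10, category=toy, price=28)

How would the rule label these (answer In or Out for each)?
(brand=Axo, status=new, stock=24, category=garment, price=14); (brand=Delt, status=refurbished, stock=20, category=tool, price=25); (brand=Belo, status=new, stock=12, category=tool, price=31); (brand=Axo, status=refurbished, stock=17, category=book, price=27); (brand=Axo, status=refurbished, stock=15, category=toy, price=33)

In, In, In, In, Out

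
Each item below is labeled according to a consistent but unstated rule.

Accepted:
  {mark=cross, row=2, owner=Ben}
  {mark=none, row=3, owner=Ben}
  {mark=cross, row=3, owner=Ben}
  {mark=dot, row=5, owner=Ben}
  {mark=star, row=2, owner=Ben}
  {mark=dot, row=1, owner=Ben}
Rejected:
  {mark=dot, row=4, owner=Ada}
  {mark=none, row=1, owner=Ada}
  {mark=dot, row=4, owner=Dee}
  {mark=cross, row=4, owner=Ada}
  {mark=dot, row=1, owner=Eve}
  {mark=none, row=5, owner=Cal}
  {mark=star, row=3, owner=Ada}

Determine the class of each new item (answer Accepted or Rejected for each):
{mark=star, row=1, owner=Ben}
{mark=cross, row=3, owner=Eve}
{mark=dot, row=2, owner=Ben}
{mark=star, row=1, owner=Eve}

The common property of the 'Accepted' items is: owner is Ben. No 'Rejected' item has it.

Accepted, Rejected, Accepted, Rejected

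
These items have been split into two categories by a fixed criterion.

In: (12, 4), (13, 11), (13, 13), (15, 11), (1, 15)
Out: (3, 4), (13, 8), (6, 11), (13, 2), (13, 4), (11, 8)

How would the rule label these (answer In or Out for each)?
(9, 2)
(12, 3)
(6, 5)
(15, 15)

'In' ⟺ sum is even.
(9, 2) — 9+2 = 11, hence Out. (12, 3) — 12+3 = 15, hence Out. (6, 5) — 6+5 = 11, hence Out. (15, 15) — 15+15 = 30, hence In.

Out, Out, Out, In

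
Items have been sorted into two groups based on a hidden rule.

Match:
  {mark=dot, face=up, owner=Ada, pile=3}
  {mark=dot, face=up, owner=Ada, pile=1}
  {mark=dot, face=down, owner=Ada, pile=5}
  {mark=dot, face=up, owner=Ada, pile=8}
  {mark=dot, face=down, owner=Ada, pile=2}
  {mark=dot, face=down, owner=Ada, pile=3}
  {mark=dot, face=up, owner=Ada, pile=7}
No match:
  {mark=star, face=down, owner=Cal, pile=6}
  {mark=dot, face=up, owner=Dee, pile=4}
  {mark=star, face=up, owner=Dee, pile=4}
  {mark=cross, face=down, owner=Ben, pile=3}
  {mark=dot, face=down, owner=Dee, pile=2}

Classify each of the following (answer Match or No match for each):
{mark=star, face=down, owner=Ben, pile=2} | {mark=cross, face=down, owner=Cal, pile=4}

Comparing the two groups points to one rule — owner is Ada.
{mark=star, face=down, owner=Ben, pile=2}: No match (owner is Ben).
{mark=cross, face=down, owner=Cal, pile=4}: No match (owner is Cal).

No match, No match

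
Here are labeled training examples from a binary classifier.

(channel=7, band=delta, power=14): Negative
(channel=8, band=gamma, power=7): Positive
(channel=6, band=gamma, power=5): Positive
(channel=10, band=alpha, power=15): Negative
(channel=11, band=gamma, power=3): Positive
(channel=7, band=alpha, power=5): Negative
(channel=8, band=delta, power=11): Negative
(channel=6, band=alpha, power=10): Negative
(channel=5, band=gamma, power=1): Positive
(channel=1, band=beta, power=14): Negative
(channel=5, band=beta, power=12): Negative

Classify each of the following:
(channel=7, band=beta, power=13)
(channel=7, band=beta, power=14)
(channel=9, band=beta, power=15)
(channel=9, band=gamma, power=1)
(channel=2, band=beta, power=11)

The rule appears to be: band is gamma.

Negative, Negative, Negative, Positive, Negative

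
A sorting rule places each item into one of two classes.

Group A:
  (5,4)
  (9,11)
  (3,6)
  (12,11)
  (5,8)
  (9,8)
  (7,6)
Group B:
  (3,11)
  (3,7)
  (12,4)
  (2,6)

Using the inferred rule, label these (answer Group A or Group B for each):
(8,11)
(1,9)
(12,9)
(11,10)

Group A, Group B, Group A, Group A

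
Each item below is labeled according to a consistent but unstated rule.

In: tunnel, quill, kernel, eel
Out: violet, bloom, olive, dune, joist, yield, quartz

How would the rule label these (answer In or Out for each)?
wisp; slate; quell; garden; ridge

Out, Out, In, Out, Out

The rule appears to be: ends with 'l'.
wisp: ends with 'p', does not satisfy this → Out. slate: ends with 'e', does not satisfy this → Out. quell: ends with 'l', qualifies → In. garden: ends with 'n', does not satisfy this → Out. ridge: ends with 'e', does not satisfy this → Out.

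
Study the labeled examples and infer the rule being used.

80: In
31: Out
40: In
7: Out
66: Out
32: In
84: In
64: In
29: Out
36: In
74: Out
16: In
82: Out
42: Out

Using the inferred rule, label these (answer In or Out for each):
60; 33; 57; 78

In, Out, Out, Out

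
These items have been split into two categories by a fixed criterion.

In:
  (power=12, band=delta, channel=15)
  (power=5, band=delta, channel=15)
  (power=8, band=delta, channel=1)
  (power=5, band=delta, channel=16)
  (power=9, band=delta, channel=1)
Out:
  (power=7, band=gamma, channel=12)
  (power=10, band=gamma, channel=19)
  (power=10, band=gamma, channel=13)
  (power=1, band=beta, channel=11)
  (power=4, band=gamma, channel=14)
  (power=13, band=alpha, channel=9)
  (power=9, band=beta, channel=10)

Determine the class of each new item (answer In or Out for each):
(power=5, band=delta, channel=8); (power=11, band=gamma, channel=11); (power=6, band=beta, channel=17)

In, Out, Out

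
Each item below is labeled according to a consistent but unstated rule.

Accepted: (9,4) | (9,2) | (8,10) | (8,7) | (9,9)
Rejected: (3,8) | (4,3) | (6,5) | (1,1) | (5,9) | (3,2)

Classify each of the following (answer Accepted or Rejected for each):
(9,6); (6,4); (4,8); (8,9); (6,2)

The pattern is that an item is 'Accepted' exactly when: first ≥ 7.

Accepted, Rejected, Rejected, Accepted, Rejected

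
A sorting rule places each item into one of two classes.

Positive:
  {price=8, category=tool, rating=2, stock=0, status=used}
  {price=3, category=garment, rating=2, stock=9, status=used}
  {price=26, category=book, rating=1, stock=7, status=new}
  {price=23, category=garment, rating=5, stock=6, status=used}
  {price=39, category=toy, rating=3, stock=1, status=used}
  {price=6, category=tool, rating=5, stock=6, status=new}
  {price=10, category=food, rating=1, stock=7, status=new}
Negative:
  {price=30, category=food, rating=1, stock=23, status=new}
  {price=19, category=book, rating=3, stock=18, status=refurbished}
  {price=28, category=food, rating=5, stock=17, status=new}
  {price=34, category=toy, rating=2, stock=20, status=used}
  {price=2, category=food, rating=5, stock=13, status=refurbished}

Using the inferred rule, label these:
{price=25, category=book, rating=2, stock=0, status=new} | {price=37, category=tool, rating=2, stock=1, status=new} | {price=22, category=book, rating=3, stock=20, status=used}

Rule: stock ≤ 9. This holds for each 'Positive' example and fails for each 'Negative' one.
{price=25, category=book, rating=2, stock=0, status=new}: stock = 0 — checks out, so Positive.
{price=37, category=tool, rating=2, stock=1, status=new}: stock = 1 — checks out, so Positive.
{price=22, category=book, rating=3, stock=20, status=used}: stock = 20 — doesn't match, so Negative.

Positive, Positive, Negative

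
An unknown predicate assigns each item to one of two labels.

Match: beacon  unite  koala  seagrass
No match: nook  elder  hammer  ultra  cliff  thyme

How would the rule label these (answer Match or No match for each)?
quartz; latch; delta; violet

'Match' ⟺ has ≥ 3 vowels.

No match, No match, No match, Match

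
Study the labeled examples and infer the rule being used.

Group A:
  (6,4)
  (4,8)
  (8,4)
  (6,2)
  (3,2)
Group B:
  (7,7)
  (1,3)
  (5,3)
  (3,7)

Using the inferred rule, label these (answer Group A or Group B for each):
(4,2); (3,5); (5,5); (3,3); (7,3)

Group A, Group B, Group B, Group B, Group B

The classifier is using: second is even.
(4,2) — second 2, hence Group A. (3,5) — second 5, hence Group B. (5,5) — second 5, hence Group B. (3,3) — second 3, hence Group B. (7,3) — second 3, hence Group B.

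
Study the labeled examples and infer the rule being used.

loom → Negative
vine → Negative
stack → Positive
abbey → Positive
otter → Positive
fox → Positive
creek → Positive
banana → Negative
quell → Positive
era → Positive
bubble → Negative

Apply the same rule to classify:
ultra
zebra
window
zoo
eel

The rule appears to be: odd length.

Positive, Positive, Negative, Positive, Positive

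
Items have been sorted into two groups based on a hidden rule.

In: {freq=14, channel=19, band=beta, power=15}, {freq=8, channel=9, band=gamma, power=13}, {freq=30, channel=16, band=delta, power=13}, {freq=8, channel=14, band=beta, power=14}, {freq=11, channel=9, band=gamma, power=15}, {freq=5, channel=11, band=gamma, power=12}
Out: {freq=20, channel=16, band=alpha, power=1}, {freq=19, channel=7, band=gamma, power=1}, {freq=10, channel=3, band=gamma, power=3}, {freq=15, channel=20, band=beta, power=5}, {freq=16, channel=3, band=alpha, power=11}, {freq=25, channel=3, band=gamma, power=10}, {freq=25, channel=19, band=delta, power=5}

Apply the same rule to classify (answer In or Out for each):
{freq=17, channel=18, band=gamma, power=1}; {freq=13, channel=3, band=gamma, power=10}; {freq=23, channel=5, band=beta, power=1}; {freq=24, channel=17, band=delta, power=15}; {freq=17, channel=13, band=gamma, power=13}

Every 'In' example satisfies: power ≥ 12. None of the 'Out' examples do.
{freq=17, channel=18, band=gamma, power=1}: power = 1 — fails this test, so Out. {freq=13, channel=3, band=gamma, power=10}: power = 10 — fails this test, so Out. {freq=23, channel=5, band=beta, power=1}: power = 1 — fails this test, so Out. {freq=24, channel=17, band=delta, power=15}: power = 15 — matches, so In. {freq=17, channel=13, band=gamma, power=13}: power = 13 — matches, so In.

Out, Out, Out, In, In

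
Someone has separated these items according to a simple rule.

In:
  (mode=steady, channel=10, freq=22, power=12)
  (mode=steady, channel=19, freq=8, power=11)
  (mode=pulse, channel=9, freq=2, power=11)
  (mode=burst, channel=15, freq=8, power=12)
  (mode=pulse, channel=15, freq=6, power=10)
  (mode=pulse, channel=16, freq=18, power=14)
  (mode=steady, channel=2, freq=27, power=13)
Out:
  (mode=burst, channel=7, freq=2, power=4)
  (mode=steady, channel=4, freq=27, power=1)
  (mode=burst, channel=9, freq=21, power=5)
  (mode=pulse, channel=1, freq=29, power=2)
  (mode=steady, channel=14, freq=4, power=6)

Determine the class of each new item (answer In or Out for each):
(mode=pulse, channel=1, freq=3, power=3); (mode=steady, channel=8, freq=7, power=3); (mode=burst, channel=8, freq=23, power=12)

'In' ⟺ power ≥ 10.
(mode=pulse, channel=1, freq=3, power=3): power = 3 — doesn't match, so Out.
(mode=steady, channel=8, freq=7, power=3): power = 3 — doesn't match, so Out.
(mode=burst, channel=8, freq=23, power=12): power = 12 — matches, so In.

Out, Out, In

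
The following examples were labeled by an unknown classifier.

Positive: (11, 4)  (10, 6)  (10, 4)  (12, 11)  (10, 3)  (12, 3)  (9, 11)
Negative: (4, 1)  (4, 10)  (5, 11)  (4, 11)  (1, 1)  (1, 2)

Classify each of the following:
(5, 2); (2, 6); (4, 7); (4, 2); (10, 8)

Negative, Negative, Negative, Negative, Positive

The classifier is using: first ≥ 6.
(5, 2) → first 5 → Negative.
(2, 6) → first 2 → Negative.
(4, 7) → first 4 → Negative.
(4, 2) → first 4 → Negative.
(10, 8) → first 10 → Positive.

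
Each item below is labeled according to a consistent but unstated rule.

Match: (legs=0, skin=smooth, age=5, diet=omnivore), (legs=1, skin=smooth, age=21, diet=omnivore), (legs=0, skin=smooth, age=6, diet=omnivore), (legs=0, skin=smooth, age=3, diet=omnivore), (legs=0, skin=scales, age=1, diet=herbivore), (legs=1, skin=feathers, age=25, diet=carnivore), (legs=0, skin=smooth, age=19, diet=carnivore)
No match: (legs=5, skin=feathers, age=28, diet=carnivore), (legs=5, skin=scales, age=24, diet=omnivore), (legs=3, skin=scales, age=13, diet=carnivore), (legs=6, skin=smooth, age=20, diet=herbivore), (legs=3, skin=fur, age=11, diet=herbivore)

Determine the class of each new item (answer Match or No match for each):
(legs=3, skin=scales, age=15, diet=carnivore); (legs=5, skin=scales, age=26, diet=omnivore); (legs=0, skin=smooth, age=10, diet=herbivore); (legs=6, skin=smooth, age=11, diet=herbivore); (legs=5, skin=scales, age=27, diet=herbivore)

No match, No match, Match, No match, No match

One predicate separates the groups cleanly: legs ≤ 1.
(legs=3, skin=scales, age=15, diet=carnivore): No match (legs = 3).
(legs=5, skin=scales, age=26, diet=omnivore): No match (legs = 5).
(legs=0, skin=smooth, age=10, diet=herbivore): Match (legs = 0).
(legs=6, skin=smooth, age=11, diet=herbivore): No match (legs = 6).
(legs=5, skin=scales, age=27, diet=herbivore): No match (legs = 5).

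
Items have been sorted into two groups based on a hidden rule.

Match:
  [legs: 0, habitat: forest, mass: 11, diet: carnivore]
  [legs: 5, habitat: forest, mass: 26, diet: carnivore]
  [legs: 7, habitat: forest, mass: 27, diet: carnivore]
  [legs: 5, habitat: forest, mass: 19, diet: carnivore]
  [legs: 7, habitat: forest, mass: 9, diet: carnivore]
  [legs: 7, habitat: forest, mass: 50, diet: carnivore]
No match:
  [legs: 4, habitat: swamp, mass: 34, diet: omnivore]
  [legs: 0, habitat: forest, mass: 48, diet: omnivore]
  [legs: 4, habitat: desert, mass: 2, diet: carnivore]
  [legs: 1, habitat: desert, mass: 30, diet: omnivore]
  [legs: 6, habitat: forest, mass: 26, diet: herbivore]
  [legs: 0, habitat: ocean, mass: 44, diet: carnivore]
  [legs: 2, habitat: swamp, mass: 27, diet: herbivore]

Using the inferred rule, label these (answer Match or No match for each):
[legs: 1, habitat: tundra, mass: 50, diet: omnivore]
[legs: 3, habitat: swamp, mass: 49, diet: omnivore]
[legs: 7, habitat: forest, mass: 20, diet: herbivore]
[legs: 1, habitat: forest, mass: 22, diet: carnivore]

No match, No match, No match, Match

The rule appears to be: diet is carnivore AND habitat is forest.
[legs: 1, habitat: tundra, mass: 50, diet: omnivore]: No match (diet is omnivore, habitat is tundra). [legs: 3, habitat: swamp, mass: 49, diet: omnivore]: No match (diet is omnivore, habitat is swamp). [legs: 7, habitat: forest, mass: 20, diet: herbivore]: No match (diet is herbivore, habitat is forest). [legs: 1, habitat: forest, mass: 22, diet: carnivore]: Match (diet is carnivore, habitat is forest).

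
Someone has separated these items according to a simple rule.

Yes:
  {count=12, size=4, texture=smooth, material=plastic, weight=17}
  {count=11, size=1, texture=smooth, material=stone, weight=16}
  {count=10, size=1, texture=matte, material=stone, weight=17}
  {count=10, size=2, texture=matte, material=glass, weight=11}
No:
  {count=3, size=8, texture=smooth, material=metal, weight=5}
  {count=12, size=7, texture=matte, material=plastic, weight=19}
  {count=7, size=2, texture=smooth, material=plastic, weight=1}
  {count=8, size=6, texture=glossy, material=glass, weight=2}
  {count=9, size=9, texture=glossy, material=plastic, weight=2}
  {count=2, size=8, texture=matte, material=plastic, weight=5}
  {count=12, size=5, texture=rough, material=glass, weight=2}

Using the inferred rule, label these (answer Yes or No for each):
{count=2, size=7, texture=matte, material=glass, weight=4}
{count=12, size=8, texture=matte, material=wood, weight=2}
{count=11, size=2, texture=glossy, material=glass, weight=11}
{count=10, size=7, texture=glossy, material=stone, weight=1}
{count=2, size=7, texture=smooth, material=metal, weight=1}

No, No, Yes, No, No

'Yes' ⟺ count ≥ 8 AND size ≤ 4.
{count=2, size=7, texture=matte, material=glass, weight=4}: No (count = 2, size = 7). {count=12, size=8, texture=matte, material=wood, weight=2}: No (count = 12, size = 8). {count=11, size=2, texture=glossy, material=glass, weight=11}: Yes (count = 11, size = 2). {count=10, size=7, texture=glossy, material=stone, weight=1}: No (count = 10, size = 7). {count=2, size=7, texture=smooth, material=metal, weight=1}: No (count = 2, size = 7).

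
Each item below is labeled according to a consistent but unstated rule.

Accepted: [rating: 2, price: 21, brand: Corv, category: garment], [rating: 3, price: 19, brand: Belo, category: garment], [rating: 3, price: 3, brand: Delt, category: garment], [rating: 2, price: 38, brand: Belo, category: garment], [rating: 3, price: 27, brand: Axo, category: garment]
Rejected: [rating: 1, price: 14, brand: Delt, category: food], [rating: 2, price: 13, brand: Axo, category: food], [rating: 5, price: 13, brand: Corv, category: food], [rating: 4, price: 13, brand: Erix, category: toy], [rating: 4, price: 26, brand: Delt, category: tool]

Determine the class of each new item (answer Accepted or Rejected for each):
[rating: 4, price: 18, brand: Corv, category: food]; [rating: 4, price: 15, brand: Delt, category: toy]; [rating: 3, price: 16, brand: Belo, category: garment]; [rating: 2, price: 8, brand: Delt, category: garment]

Rejected, Rejected, Accepted, Accepted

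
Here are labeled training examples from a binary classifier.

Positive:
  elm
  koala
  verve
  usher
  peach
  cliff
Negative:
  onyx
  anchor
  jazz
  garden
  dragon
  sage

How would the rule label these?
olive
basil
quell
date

The distinguishing property — odd length — holds for all the 'Positive' cases and none of the 'Negative' cases.
olive: length 5, has this property → Positive.
basil: length 5, has this property → Positive.
quell: length 5, has this property → Positive.
date: length 4, does not fit → Negative.

Positive, Positive, Positive, Negative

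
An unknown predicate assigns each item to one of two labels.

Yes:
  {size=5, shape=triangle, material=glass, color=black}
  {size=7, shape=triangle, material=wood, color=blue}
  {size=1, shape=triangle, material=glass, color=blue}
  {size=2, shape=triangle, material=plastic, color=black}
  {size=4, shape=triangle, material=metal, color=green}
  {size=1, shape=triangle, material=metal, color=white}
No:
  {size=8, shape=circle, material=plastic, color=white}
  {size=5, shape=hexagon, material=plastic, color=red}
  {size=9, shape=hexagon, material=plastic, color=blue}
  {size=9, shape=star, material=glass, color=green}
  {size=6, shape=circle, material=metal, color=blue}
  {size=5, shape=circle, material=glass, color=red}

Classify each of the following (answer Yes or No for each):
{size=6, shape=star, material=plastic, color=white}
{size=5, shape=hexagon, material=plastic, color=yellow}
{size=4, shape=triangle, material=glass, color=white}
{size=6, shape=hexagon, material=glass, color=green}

Every 'Yes' example satisfies: shape is triangle. None of the 'No' examples do.
{size=6, shape=star, material=plastic, color=white}: shape is star — lacks this property, so No. {size=5, shape=hexagon, material=plastic, color=yellow}: shape is hexagon — lacks this property, so No. {size=4, shape=triangle, material=glass, color=white}: shape is triangle — meets the rule, so Yes. {size=6, shape=hexagon, material=glass, color=green}: shape is hexagon — lacks this property, so No.

No, No, Yes, No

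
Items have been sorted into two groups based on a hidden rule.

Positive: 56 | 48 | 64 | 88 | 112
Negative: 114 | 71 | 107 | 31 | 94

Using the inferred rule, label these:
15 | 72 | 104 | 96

Rule: multiple of 4. This holds for each 'Positive' example and fails for each 'Negative' one.
15 — 15 = 4·3 + 3, hence Negative. 72 — 72 = 4·18, hence Positive. 104 — 104 = 4·26, hence Positive. 96 — 96 = 4·24, hence Positive.

Negative, Positive, Positive, Positive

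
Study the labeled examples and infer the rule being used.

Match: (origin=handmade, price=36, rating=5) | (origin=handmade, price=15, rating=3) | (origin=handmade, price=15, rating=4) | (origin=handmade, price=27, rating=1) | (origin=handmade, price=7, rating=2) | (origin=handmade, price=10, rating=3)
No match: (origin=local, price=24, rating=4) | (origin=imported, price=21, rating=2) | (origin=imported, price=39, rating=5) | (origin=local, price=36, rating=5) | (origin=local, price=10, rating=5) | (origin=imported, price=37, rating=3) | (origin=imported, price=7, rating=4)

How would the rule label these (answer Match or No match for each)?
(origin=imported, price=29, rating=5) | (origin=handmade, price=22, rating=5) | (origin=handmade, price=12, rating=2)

No match, Match, Match

Checking candidate rules against both groups, what survives is: origin is handmade.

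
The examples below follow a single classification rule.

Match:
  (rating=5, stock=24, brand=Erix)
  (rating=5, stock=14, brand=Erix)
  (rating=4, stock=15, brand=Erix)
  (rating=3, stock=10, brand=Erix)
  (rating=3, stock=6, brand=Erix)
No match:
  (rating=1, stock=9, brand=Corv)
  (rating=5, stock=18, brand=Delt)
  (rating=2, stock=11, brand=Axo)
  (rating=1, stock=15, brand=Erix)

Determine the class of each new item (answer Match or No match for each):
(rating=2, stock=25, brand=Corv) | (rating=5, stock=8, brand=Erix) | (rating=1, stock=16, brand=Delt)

No match, Match, No match

All 'Match' examples share one property — brand is Erix AND rating ≥ 2 — and every 'No match' example lacks it.
(rating=2, stock=25, brand=Corv): brand is Corv, rating = 2 — fails this test, so No match.
(rating=5, stock=8, brand=Erix): brand is Erix, rating = 5 — fits, so Match.
(rating=1, stock=16, brand=Delt): brand is Delt, rating = 1 — fails this test, so No match.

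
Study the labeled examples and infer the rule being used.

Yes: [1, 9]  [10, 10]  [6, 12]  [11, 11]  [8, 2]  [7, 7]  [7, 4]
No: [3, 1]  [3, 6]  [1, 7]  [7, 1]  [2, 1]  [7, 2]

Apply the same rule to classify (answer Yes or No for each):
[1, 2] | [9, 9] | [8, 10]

The rule appears to be: sum ≥ 10.
[1, 2] — 1+2 = 3, hence No.
[9, 9] — 9+9 = 18, hence Yes.
[8, 10] — 8+10 = 18, hence Yes.

No, Yes, Yes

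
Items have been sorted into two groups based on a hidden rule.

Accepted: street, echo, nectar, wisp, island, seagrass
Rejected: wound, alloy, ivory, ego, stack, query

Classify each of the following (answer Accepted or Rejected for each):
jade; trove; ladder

'Accepted' ⟺ even length.
jade → length 4 → Accepted. trove → length 5 → Rejected. ladder → length 6 → Accepted.

Accepted, Rejected, Accepted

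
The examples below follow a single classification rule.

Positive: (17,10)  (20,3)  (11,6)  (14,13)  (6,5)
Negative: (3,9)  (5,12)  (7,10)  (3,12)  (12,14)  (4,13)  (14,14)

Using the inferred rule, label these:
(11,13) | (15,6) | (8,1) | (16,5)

Negative, Positive, Positive, Positive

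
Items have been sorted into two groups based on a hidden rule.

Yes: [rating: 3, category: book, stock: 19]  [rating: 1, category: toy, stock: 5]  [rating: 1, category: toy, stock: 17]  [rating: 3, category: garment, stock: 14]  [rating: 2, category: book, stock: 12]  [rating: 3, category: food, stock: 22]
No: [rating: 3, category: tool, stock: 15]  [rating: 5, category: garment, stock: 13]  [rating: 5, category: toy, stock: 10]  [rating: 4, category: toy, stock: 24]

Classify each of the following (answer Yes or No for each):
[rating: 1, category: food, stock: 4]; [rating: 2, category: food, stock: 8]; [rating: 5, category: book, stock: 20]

Yes, Yes, No

The rule appears to be: rating ≤ 3 AND stock ≠ 15.
[rating: 1, category: food, stock: 4] → rating = 1, stock = 4 → Yes. [rating: 2, category: food, stock: 8] → rating = 2, stock = 8 → Yes. [rating: 5, category: book, stock: 20] → rating = 5, stock = 20 → No.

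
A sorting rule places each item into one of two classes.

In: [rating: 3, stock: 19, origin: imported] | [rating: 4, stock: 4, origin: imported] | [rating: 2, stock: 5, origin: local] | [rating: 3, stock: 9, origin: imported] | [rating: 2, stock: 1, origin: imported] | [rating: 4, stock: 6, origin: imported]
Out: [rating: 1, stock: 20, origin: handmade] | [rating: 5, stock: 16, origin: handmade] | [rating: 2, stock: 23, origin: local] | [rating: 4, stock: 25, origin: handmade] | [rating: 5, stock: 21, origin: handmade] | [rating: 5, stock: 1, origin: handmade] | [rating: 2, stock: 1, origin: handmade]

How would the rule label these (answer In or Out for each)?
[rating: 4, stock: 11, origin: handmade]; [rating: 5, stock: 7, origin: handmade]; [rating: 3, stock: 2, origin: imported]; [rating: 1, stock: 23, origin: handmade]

A rule that fits every label: origin is imported OR stock = 5 — true of each 'In' example, false of each 'Out' one.
[rating: 4, stock: 11, origin: handmade] — origin is handmade, stock = 11, hence Out.
[rating: 5, stock: 7, origin: handmade] — origin is handmade, stock = 7, hence Out.
[rating: 3, stock: 2, origin: imported] — origin is imported, stock = 2, hence In.
[rating: 1, stock: 23, origin: handmade] — origin is handmade, stock = 23, hence Out.

Out, Out, In, Out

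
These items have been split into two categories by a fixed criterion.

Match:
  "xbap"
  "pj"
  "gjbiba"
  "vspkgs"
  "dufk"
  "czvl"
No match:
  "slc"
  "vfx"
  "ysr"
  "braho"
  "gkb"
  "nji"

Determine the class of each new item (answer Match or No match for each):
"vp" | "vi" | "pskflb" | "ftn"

Every 'Match' example satisfies: even length. None of the 'No match' examples do.
Match: "vp", since length 2. Match: "vi", since length 2. Match: "pskflb", since length 6. No match: "ftn", since length 3.

Match, Match, Match, No match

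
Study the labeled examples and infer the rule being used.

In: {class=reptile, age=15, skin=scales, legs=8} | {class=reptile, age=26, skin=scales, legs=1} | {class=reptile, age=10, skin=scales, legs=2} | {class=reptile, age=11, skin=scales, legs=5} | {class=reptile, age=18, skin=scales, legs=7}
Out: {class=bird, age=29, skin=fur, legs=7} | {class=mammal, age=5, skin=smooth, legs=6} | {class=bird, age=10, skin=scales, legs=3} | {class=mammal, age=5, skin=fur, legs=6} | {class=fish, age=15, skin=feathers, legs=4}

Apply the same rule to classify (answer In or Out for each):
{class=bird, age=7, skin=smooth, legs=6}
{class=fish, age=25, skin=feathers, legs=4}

Out, Out

A rule that fits every label: class is reptile — true of each 'In' example, false of each 'Out' one.
{class=bird, age=7, skin=smooth, legs=6}: class is bird — does not fit, so Out.
{class=fish, age=25, skin=feathers, legs=4}: class is fish — does not fit, so Out.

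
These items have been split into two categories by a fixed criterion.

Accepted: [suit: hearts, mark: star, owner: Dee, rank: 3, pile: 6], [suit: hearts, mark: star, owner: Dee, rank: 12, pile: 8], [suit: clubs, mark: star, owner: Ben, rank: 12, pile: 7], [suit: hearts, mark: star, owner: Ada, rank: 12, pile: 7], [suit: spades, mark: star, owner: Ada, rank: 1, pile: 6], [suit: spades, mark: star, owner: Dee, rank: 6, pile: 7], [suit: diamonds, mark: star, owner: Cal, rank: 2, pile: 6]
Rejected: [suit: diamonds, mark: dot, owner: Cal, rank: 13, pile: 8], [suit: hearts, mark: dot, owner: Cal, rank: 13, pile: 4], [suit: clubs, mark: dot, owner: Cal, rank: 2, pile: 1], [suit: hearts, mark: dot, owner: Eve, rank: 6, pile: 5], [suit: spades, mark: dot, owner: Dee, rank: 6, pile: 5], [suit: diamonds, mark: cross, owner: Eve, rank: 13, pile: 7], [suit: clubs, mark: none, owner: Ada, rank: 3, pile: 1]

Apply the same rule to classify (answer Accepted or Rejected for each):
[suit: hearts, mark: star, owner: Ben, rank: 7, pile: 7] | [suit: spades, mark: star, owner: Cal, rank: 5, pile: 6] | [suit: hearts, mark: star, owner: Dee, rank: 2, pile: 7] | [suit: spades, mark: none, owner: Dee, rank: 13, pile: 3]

A rule that fits every label: mark is star — true of each 'Accepted' example, false of each 'Rejected' one.
[suit: hearts, mark: star, owner: Ben, rank: 7, pile: 7]: mark is star, has this property → Accepted.
[suit: spades, mark: star, owner: Cal, rank: 5, pile: 6]: mark is star, has this property → Accepted.
[suit: hearts, mark: star, owner: Dee, rank: 2, pile: 7]: mark is star, has this property → Accepted.
[suit: spades, mark: none, owner: Dee, rank: 13, pile: 3]: mark is none, does not fit → Rejected.

Accepted, Accepted, Accepted, Rejected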